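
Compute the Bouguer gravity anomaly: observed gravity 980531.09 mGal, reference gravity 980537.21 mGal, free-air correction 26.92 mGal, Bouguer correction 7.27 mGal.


BA = g_obs - g_ref + FAC - BC
= 980531.09 - 980537.21 + 26.92 - 7.27
= 13.53 mGal

13.53


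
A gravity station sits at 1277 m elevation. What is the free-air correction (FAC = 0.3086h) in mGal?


FAC = 0.3086 * h
= 0.3086 * 1277
= 394.0822 mGal

394.0822


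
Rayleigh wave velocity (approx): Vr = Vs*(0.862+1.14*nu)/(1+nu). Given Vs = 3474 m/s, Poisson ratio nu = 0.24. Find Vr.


Numerator factor = 0.862 + 1.14*0.24 = 1.1356
Denominator = 1 + 0.24 = 1.24
Vr = 3474 * 1.1356 / 1.24 = 3181.51 m/s

3181.51


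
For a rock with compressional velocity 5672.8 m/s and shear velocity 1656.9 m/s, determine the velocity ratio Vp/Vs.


Vp/Vs = 5672.8 / 1656.9
= 3.4237

3.4237


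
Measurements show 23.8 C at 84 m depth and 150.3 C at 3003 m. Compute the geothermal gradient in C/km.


dT = 150.3 - 23.8 = 126.5 C
dz = 3003 - 84 = 2919 m
gradient = dT/dz * 1000 = 126.5/2919 * 1000 = 43.3368 C/km

43.3368


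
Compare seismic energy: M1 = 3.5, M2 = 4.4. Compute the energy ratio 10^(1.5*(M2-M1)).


M2 - M1 = 4.4 - 3.5 = 0.9
1.5 * 0.9 = 1.35
ratio = 10^1.35 = 22.39

22.39


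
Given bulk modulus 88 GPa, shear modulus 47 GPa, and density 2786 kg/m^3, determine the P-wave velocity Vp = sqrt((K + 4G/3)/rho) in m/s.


First compute the effective modulus:
K + 4G/3 = 88e9 + 4*47e9/3 = 150666666666.67 Pa
Then divide by density:
150666666666.67 / 2786 = 54079923.4267 Pa/(kg/m^3)
Take the square root:
Vp = sqrt(54079923.4267) = 7353.91 m/s

7353.91


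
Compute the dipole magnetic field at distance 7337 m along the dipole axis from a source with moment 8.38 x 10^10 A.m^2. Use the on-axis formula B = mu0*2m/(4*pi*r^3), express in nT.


m = 8.38 x 10^10 = 83800000000 A.m^2
2m = 167600000000 A.m^2
r^3 = 7337^3 = 394962221753
B = (4pi*10^-7) * 167600000000 / (4*pi * 394962221753) * 1e9
= 210612.371497 / 4963241657218.91 * 1e9
= 42.4344 nT

42.4344


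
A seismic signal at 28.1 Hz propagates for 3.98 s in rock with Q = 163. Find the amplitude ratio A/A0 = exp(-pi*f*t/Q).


pi*f*t/Q = pi*28.1*3.98/163 = 2.155518
A/A0 = exp(-2.155518) = 0.115843

0.115843


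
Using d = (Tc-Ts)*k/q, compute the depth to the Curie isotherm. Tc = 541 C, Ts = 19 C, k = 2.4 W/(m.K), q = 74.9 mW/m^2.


T_Curie - T_surf = 541 - 19 = 522 C
Convert q to W/m^2: 74.9 mW/m^2 = 0.0749 W/m^2
d = 522 * 2.4 / 0.0749 = 16726.3 m

16726.3


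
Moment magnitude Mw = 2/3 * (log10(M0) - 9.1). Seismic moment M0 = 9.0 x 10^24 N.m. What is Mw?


log10(M0) = log10(9.0 x 10^24) = 24.9542
Mw = 2/3 * (24.9542 - 9.1)
= 2/3 * 15.8542
= 10.57

10.57


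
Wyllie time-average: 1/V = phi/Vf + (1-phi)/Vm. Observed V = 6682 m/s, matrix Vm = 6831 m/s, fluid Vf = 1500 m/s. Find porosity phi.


1/V - 1/Vm = 1/6682 - 1/6831 = 3.26e-06
1/Vf - 1/Vm = 1/1500 - 1/6831 = 0.00052028
phi = 3.26e-06 / 0.00052028 = 0.0063

0.0063


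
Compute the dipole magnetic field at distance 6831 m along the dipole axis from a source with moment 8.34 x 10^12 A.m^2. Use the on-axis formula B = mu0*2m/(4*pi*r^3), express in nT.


m = 8.34 x 10^12 = 8340000000000 A.m^2
2m = 16680000000000 A.m^2
r^3 = 6831^3 = 318751954191
B = (4pi*10^-7) * 16680000000000 / (4*pi * 318751954191) * 1e9
= 20960706.184751 / 4005555190415.34 * 1e9
= 5232.9091 nT

5232.9091


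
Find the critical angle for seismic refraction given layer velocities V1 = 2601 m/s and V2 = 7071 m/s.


V1/V2 = 2601/7071 = 0.36784
theta_c = arcsin(0.36784) = 21.5825 degrees

21.5825


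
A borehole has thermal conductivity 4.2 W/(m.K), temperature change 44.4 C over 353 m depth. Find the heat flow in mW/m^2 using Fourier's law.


q = k * dT / dz * 1000
= 4.2 * 44.4 / 353 * 1000
= 0.528272 * 1000
= 528.272 mW/m^2

528.272


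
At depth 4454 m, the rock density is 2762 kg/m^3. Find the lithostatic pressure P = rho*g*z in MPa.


P = rho * g * z / 1e6
= 2762 * 9.81 * 4454 / 1e6
= 120682109.88 / 1e6
= 120.6821 MPa

120.6821


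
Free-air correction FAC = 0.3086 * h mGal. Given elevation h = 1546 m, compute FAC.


FAC = 0.3086 * h
= 0.3086 * 1546
= 477.0956 mGal

477.0956


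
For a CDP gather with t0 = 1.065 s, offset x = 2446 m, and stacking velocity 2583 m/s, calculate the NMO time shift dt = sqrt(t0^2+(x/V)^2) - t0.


x/Vnmo = 2446/2583 = 0.946961
(x/Vnmo)^2 = 0.896735
t0^2 = 1.134225
sqrt(1.134225 + 0.896735) = 1.425118
dt = 1.425118 - 1.065 = 0.360118

0.360118


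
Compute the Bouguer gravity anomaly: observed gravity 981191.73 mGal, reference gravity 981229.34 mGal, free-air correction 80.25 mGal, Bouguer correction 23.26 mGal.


BA = g_obs - g_ref + FAC - BC
= 981191.73 - 981229.34 + 80.25 - 23.26
= 19.38 mGal

19.38


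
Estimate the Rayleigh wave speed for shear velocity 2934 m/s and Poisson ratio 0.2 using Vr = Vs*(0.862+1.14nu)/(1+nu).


Numerator factor = 0.862 + 1.14*0.2 = 1.09
Denominator = 1 + 0.2 = 1.2
Vr = 2934 * 1.09 / 1.2 = 2665.05 m/s

2665.05


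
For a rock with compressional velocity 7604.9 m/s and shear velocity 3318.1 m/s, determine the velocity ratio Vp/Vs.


Vp/Vs = 7604.9 / 3318.1
= 2.2919

2.2919


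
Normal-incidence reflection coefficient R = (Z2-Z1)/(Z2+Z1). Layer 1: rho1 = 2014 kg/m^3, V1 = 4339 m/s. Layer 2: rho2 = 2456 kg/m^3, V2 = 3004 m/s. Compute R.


Z1 = 2014 * 4339 = 8738746
Z2 = 2456 * 3004 = 7377824
R = (7377824 - 8738746) / (7377824 + 8738746) = -1360922 / 16116570 = -0.0844

-0.0844


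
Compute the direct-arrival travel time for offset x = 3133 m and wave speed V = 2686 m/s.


t = x / V
= 3133 / 2686
= 1.1664 s

1.1664


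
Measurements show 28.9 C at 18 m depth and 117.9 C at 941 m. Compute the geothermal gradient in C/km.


dT = 117.9 - 28.9 = 89.0 C
dz = 941 - 18 = 923 m
gradient = dT/dz * 1000 = 89.0/923 * 1000 = 96.4247 C/km

96.4247


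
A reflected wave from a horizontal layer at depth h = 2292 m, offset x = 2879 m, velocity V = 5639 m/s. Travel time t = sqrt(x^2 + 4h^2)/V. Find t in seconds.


x^2 + 4h^2 = 2879^2 + 4*2292^2 = 8288641 + 21013056 = 29301697
sqrt(29301697) = 5413.1042
t = 5413.1042 / 5639 = 0.9599 s

0.9599


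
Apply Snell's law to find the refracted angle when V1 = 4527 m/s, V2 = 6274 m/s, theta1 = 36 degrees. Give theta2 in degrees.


sin(theta1) = sin(36 deg) = 0.587785
sin(theta2) = V2/V1 * sin(theta1) = 6274/4527 * 0.587785 = 0.814616
theta2 = arcsin(0.814616) = 54.5494 degrees

54.5494


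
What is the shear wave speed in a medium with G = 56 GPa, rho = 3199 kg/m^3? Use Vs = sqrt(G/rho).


Convert G to Pa: G = 56e9 Pa
Compute G/rho = 56e9 / 3199 = 17505470.4595
Vs = sqrt(17505470.4595) = 4183.95 m/s

4183.95


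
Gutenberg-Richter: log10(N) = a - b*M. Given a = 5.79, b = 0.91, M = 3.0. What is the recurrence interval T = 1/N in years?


log10(N) = 5.79 - 0.91*3.0 = 3.06
N = 10^3.06 = 1148.153621
T = 1/N = 1/1148.153621 = 0.0009 years

9.000000e-04


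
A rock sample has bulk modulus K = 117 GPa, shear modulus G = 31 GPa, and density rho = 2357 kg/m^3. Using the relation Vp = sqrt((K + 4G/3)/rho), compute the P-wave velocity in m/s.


First compute the effective modulus:
K + 4G/3 = 117e9 + 4*31e9/3 = 158333333333.33 Pa
Then divide by density:
158333333333.33 / 2357 = 67175788.4316 Pa/(kg/m^3)
Take the square root:
Vp = sqrt(67175788.4316) = 8196.08 m/s

8196.08


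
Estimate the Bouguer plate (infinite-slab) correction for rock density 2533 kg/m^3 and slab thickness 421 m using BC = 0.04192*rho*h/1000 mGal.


BC = 0.04192 * rho * h / 1000
= 0.04192 * 2533 * 421 / 1000
= 44.7032 mGal

44.7032


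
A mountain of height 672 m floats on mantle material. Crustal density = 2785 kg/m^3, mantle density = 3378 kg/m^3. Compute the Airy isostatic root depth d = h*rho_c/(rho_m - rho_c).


rho_m - rho_c = 3378 - 2785 = 593
d = 672 * 2785 / 593
= 1871520 / 593
= 3156.02 m

3156.02


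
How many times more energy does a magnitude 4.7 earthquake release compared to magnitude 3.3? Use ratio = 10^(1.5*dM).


M2 - M1 = 4.7 - 3.3 = 1.4
1.5 * 1.4 = 2.1
ratio = 10^2.1 = 125.89

125.89


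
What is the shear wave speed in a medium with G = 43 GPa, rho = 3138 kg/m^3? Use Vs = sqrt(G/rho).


Convert G to Pa: G = 43e9 Pa
Compute G/rho = 43e9 / 3138 = 13702995.5386
Vs = sqrt(13702995.5386) = 3701.76 m/s

3701.76


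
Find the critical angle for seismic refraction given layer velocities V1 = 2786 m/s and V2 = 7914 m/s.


V1/V2 = 2786/7914 = 0.352034
theta_c = arcsin(0.352034) = 20.6118 degrees

20.6118


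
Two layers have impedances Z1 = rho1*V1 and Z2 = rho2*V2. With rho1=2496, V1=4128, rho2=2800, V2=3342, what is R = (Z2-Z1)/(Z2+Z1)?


Z1 = 2496 * 4128 = 10303488
Z2 = 2800 * 3342 = 9357600
R = (9357600 - 10303488) / (9357600 + 10303488) = -945888 / 19661088 = -0.0481

-0.0481


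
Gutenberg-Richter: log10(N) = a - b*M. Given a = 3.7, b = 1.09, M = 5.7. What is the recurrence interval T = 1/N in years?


log10(N) = 3.7 - 1.09*5.7 = -2.513
N = 10^-2.513 = 0.003069
T = 1/N = 1/0.003069 = 325.8367 years

325.8367


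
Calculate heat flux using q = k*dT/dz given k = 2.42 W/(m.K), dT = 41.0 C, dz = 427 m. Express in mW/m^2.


q = k * dT / dz * 1000
= 2.42 * 41.0 / 427 * 1000
= 0.232365 * 1000
= 232.3653 mW/m^2

232.3653


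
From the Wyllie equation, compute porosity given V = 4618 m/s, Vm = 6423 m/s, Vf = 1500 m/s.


1/V - 1/Vm = 1/4618 - 1/6423 = 6.085e-05
1/Vf - 1/Vm = 1/1500 - 1/6423 = 0.00051098
phi = 6.085e-05 / 0.00051098 = 0.1191

0.1191


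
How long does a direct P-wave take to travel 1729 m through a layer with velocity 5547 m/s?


t = x / V
= 1729 / 5547
= 0.3117 s

0.3117


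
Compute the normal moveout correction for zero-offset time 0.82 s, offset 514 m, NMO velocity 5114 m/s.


x/Vnmo = 514/5114 = 0.100508
(x/Vnmo)^2 = 0.010102
t0^2 = 0.6724
sqrt(0.6724 + 0.010102) = 0.826137
dt = 0.826137 - 0.82 = 0.006137

0.006137


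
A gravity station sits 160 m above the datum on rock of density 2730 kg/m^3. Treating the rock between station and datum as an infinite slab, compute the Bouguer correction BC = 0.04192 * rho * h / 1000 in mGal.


BC = 0.04192 * rho * h / 1000
= 0.04192 * 2730 * 160 / 1000
= 18.3107 mGal

18.3107


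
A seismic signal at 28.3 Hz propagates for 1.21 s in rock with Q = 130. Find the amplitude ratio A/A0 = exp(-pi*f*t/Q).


pi*f*t/Q = pi*28.3*1.21/130 = 0.82752
A/A0 = exp(-0.82752) = 0.437132

0.437132


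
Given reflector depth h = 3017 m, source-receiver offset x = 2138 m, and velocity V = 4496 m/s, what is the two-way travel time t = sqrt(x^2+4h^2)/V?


x^2 + 4h^2 = 2138^2 + 4*3017^2 = 4571044 + 36409156 = 40980200
sqrt(40980200) = 6401.5779
t = 6401.5779 / 4496 = 1.4238 s

1.4238


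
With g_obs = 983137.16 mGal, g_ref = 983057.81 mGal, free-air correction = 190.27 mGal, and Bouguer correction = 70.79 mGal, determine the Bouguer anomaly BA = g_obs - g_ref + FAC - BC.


BA = g_obs - g_ref + FAC - BC
= 983137.16 - 983057.81 + 190.27 - 70.79
= 198.83 mGal

198.83


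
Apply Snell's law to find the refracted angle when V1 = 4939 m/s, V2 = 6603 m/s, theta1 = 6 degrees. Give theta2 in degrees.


sin(theta1) = sin(6 deg) = 0.104528
sin(theta2) = V2/V1 * sin(theta1) = 6603/4939 * 0.104528 = 0.139745
theta2 = arcsin(0.139745) = 8.0331 degrees

8.0331


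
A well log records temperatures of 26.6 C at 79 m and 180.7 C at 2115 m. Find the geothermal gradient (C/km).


dT = 180.7 - 26.6 = 154.1 C
dz = 2115 - 79 = 2036 m
gradient = dT/dz * 1000 = 154.1/2036 * 1000 = 75.6876 C/km

75.6876


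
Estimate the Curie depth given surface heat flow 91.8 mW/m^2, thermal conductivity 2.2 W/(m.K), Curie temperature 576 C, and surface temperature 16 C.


T_Curie - T_surf = 576 - 16 = 560 C
Convert q to W/m^2: 91.8 mW/m^2 = 0.0918 W/m^2
d = 560 * 2.2 / 0.0918 = 13420.48 m

13420.48


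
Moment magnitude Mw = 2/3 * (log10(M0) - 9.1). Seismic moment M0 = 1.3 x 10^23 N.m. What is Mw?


log10(M0) = log10(1.3 x 10^23) = 23.1139
Mw = 2/3 * (23.1139 - 9.1)
= 2/3 * 14.0139
= 9.34

9.34


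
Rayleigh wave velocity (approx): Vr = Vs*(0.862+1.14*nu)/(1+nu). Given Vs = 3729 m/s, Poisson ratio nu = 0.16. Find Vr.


Numerator factor = 0.862 + 1.14*0.16 = 1.0444
Denominator = 1 + 0.16 = 1.16
Vr = 3729 * 1.0444 / 1.16 = 3357.39 m/s

3357.39


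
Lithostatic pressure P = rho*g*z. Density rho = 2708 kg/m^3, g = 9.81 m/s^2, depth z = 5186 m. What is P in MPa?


P = rho * g * z / 1e6
= 2708 * 9.81 * 5186 / 1e6
= 137768579.28 / 1e6
= 137.7686 MPa

137.7686


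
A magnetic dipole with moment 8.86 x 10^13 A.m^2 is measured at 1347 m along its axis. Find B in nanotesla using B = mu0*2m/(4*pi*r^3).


m = 8.86 x 10^13 = 88600000000000 A.m^2
2m = 177200000000000 A.m^2
r^3 = 1347^3 = 2444008923
B = (4pi*10^-7) * 177200000000000 / (4*pi * 2444008923) * 1e9
= 222676087.286445 / 30712321911.22 * 1e9
= 7250382.6943 nT

7250382.6943


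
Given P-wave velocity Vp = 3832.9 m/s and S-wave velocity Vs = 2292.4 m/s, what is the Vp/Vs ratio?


Vp/Vs = 3832.9 / 2292.4
= 1.672

1.672


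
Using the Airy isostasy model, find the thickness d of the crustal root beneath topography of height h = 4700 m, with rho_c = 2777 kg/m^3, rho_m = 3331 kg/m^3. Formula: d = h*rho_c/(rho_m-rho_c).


rho_m - rho_c = 3331 - 2777 = 554
d = 4700 * 2777 / 554
= 13051900 / 554
= 23559.39 m

23559.39


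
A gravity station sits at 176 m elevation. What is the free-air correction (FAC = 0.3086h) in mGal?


FAC = 0.3086 * h
= 0.3086 * 176
= 54.3136 mGal

54.3136


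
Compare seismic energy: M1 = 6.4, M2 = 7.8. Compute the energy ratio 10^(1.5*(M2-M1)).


M2 - M1 = 7.8 - 6.4 = 1.4
1.5 * 1.4 = 2.1
ratio = 10^2.1 = 125.89

125.89


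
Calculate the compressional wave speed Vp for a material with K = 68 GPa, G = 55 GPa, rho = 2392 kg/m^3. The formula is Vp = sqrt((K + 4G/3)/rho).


First compute the effective modulus:
K + 4G/3 = 68e9 + 4*55e9/3 = 141333333333.33 Pa
Then divide by density:
141333333333.33 / 2392 = 59085841.6945 Pa/(kg/m^3)
Take the square root:
Vp = sqrt(59085841.6945) = 7686.73 m/s

7686.73


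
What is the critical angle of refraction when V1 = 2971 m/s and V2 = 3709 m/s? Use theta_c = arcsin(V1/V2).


V1/V2 = 2971/3709 = 0.801025
theta_c = arcsin(0.801025) = 53.228 degrees

53.228


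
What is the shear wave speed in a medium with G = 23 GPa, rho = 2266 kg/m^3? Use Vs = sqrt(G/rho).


Convert G to Pa: G = 23e9 Pa
Compute G/rho = 23e9 / 2266 = 10150044.1306
Vs = sqrt(10150044.1306) = 3185.91 m/s

3185.91


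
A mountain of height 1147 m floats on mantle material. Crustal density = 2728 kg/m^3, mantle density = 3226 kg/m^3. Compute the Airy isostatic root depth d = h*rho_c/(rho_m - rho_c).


rho_m - rho_c = 3226 - 2728 = 498
d = 1147 * 2728 / 498
= 3129016 / 498
= 6283.16 m

6283.16


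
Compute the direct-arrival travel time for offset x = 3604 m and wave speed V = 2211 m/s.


t = x / V
= 3604 / 2211
= 1.63 s

1.63


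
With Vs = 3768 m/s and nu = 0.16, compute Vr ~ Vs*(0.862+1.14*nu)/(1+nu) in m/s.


Numerator factor = 0.862 + 1.14*0.16 = 1.0444
Denominator = 1 + 0.16 = 1.16
Vr = 3768 * 1.0444 / 1.16 = 3392.5 m/s

3392.5


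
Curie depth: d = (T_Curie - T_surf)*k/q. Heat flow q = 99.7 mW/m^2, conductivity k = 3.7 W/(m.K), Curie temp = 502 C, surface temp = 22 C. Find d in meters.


T_Curie - T_surf = 502 - 22 = 480 C
Convert q to W/m^2: 99.7 mW/m^2 = 0.0997 W/m^2
d = 480 * 3.7 / 0.0997 = 17813.44 m

17813.44


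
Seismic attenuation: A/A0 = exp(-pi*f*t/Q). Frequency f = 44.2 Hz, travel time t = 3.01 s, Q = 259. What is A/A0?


pi*f*t/Q = pi*44.2*3.01/259 = 1.61376
A/A0 = exp(-1.61376) = 0.199138

0.199138


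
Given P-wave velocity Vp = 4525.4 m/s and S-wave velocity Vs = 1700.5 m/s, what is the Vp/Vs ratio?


Vp/Vs = 4525.4 / 1700.5
= 2.6612

2.6612


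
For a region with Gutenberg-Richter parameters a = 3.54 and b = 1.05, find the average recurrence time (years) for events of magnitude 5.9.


log10(N) = 3.54 - 1.05*5.9 = -2.655
N = 10^-2.655 = 0.002213
T = 1/N = 1/0.002213 = 451.8559 years

451.8559


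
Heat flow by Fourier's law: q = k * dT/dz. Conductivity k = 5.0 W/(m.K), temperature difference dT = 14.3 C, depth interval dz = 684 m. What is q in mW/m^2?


q = k * dT / dz * 1000
= 5.0 * 14.3 / 684 * 1000
= 0.104532 * 1000
= 104.5322 mW/m^2

104.5322


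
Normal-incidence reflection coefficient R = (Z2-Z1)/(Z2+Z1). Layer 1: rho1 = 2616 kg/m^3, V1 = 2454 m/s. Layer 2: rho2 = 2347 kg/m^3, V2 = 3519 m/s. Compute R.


Z1 = 2616 * 2454 = 6419664
Z2 = 2347 * 3519 = 8259093
R = (8259093 - 6419664) / (8259093 + 6419664) = 1839429 / 14678757 = 0.1253

0.1253


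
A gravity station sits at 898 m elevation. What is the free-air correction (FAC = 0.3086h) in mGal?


FAC = 0.3086 * h
= 0.3086 * 898
= 277.1228 mGal

277.1228


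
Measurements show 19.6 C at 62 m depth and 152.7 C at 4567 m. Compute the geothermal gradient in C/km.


dT = 152.7 - 19.6 = 133.1 C
dz = 4567 - 62 = 4505 m
gradient = dT/dz * 1000 = 133.1/4505 * 1000 = 29.545 C/km

29.545


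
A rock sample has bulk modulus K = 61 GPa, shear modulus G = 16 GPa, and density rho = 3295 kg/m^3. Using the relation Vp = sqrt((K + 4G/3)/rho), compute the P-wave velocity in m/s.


First compute the effective modulus:
K + 4G/3 = 61e9 + 4*16e9/3 = 82333333333.33 Pa
Then divide by density:
82333333333.33 / 3295 = 24987354.5776 Pa/(kg/m^3)
Take the square root:
Vp = sqrt(24987354.5776) = 4998.74 m/s

4998.74


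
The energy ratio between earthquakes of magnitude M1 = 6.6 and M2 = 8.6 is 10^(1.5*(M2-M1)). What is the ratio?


M2 - M1 = 8.6 - 6.6 = 2.0
1.5 * 2.0 = 3.0
ratio = 10^3.0 = 1000.0

1000.0


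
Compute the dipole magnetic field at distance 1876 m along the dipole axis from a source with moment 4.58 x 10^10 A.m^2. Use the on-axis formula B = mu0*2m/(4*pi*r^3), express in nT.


m = 4.58 x 10^10 = 45800000000 A.m^2
2m = 91600000000 A.m^2
r^3 = 1876^3 = 6602349376
B = (4pi*10^-7) * 91600000000 / (4*pi * 6602349376) * 1e9
= 115107.954828 / 82967569184.3 * 1e9
= 1387.3849 nT

1387.3849


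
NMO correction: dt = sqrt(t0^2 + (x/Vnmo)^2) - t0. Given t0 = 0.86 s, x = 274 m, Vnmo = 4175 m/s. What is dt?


x/Vnmo = 274/4175 = 0.065629
(x/Vnmo)^2 = 0.004307
t0^2 = 0.7396
sqrt(0.7396 + 0.004307) = 0.862501
dt = 0.862501 - 0.86 = 0.002501

0.002501


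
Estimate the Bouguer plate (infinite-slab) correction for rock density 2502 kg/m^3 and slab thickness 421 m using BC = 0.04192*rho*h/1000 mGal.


BC = 0.04192 * rho * h / 1000
= 0.04192 * 2502 * 421 / 1000
= 44.1561 mGal

44.1561


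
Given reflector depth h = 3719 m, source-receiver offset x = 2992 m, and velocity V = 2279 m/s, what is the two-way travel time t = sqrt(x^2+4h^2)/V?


x^2 + 4h^2 = 2992^2 + 4*3719^2 = 8952064 + 55323844 = 64275908
sqrt(64275908) = 8017.2257
t = 8017.2257 / 2279 = 3.5179 s

3.5179


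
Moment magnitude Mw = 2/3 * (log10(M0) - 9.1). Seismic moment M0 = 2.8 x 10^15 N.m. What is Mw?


log10(M0) = log10(2.8 x 10^15) = 15.4472
Mw = 2/3 * (15.4472 - 9.1)
= 2/3 * 6.3472
= 4.23

4.23


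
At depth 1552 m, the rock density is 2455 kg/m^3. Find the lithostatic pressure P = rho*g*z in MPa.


P = rho * g * z / 1e6
= 2455 * 9.81 * 1552 / 1e6
= 37377669.6 / 1e6
= 37.3777 MPa

37.3777


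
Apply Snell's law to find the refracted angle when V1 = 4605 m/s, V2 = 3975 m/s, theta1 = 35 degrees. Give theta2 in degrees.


sin(theta1) = sin(35 deg) = 0.573576
sin(theta2) = V2/V1 * sin(theta1) = 3975/4605 * 0.573576 = 0.495107
theta2 = arcsin(0.495107) = 29.6768 degrees

29.6768


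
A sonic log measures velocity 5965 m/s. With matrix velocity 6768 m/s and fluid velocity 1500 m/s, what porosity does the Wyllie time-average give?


1/V - 1/Vm = 1/5965 - 1/6768 = 1.989e-05
1/Vf - 1/Vm = 1/1500 - 1/6768 = 0.00051891
phi = 1.989e-05 / 0.00051891 = 0.0383

0.0383


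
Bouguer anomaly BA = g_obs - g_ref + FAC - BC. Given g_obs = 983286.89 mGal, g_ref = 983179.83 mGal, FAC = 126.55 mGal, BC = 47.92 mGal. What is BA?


BA = g_obs - g_ref + FAC - BC
= 983286.89 - 983179.83 + 126.55 - 47.92
= 185.69 mGal

185.69


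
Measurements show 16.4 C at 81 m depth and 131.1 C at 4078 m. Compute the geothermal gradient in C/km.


dT = 131.1 - 16.4 = 114.7 C
dz = 4078 - 81 = 3997 m
gradient = dT/dz * 1000 = 114.7/3997 * 1000 = 28.6965 C/km

28.6965


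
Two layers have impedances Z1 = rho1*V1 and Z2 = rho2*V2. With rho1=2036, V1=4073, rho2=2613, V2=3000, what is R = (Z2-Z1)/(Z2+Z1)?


Z1 = 2036 * 4073 = 8292628
Z2 = 2613 * 3000 = 7839000
R = (7839000 - 8292628) / (7839000 + 8292628) = -453628 / 16131628 = -0.0281

-0.0281


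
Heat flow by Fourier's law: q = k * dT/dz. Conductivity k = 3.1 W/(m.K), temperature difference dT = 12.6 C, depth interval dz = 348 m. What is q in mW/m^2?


q = k * dT / dz * 1000
= 3.1 * 12.6 / 348 * 1000
= 0.112241 * 1000
= 112.2414 mW/m^2

112.2414


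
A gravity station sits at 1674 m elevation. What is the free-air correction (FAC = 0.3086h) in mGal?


FAC = 0.3086 * h
= 0.3086 * 1674
= 516.5964 mGal

516.5964


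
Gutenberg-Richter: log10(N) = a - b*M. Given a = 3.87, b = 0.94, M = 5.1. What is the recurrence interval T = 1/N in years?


log10(N) = 3.87 - 0.94*5.1 = -0.924
N = 10^-0.924 = 0.119124
T = 1/N = 1/0.119124 = 8.3946 years

8.3946


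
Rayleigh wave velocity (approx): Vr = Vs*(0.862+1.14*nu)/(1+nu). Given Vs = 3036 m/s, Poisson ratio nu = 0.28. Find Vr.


Numerator factor = 0.862 + 1.14*0.28 = 1.1812
Denominator = 1 + 0.28 = 1.28
Vr = 3036 * 1.1812 / 1.28 = 2801.66 m/s

2801.66


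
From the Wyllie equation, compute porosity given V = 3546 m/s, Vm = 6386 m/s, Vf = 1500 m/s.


1/V - 1/Vm = 1/3546 - 1/6386 = 0.00012542
1/Vf - 1/Vm = 1/1500 - 1/6386 = 0.00051007
phi = 0.00012542 / 0.00051007 = 0.2459

0.2459


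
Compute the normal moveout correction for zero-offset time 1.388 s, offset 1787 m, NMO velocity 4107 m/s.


x/Vnmo = 1787/4107 = 0.435111
(x/Vnmo)^2 = 0.189321
t0^2 = 1.926544
sqrt(1.926544 + 0.189321) = 1.454601
dt = 1.454601 - 1.388 = 0.066601

0.066601


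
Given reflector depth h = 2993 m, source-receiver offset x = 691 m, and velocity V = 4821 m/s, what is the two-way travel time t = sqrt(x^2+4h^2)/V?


x^2 + 4h^2 = 691^2 + 4*2993^2 = 477481 + 35832196 = 36309677
sqrt(36309677) = 6025.7512
t = 6025.7512 / 4821 = 1.2499 s

1.2499


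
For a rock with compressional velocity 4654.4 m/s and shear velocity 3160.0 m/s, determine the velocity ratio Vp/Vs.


Vp/Vs = 4654.4 / 3160.0
= 1.4729

1.4729


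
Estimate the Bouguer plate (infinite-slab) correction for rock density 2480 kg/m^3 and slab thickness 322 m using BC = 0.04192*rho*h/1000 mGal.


BC = 0.04192 * rho * h / 1000
= 0.04192 * 2480 * 322 / 1000
= 33.4756 mGal

33.4756


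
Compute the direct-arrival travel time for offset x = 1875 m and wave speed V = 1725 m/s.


t = x / V
= 1875 / 1725
= 1.087 s

1.087


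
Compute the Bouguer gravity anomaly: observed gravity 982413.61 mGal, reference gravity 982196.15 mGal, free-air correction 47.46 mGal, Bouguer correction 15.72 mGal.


BA = g_obs - g_ref + FAC - BC
= 982413.61 - 982196.15 + 47.46 - 15.72
= 249.2 mGal

249.2


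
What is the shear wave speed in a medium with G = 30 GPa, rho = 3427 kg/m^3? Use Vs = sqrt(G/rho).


Convert G to Pa: G = 30e9 Pa
Compute G/rho = 30e9 / 3427 = 8754012.2556
Vs = sqrt(8754012.2556) = 2958.72 m/s

2958.72


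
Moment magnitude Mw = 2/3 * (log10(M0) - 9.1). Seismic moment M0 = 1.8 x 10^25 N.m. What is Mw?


log10(M0) = log10(1.8 x 10^25) = 25.2553
Mw = 2/3 * (25.2553 - 9.1)
= 2/3 * 16.1553
= 10.77

10.77


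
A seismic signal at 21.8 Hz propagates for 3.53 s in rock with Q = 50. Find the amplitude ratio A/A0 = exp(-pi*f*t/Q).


pi*f*t/Q = pi*21.8*3.53/50 = 4.835162
A/A0 = exp(-4.835162) = 0.007945

0.007945


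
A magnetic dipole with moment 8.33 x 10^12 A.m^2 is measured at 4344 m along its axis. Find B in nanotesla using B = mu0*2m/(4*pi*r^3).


m = 8.33 x 10^12 = 8330000000000 A.m^2
2m = 16660000000000 A.m^2
r^3 = 4344^3 = 81972739584
B = (4pi*10^-7) * 16660000000000 / (4*pi * 81972739584) * 1e9
= 20935573.443522 / 1030099825886.89 * 1e9
= 20323.8297 nT

20323.8297


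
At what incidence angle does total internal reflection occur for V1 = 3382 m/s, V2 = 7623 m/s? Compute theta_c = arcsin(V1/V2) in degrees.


V1/V2 = 3382/7623 = 0.443657
theta_c = arcsin(0.443657) = 26.3375 degrees

26.3375


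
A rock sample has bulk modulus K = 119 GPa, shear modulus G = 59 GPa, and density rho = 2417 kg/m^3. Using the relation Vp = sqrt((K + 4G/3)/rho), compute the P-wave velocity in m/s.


First compute the effective modulus:
K + 4G/3 = 119e9 + 4*59e9/3 = 197666666666.67 Pa
Then divide by density:
197666666666.67 / 2417 = 81781823.1968 Pa/(kg/m^3)
Take the square root:
Vp = sqrt(81781823.1968) = 9043.33 m/s

9043.33


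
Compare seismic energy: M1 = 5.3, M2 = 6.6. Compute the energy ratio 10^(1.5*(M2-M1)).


M2 - M1 = 6.6 - 5.3 = 1.3
1.5 * 1.3 = 1.95
ratio = 10^1.95 = 89.13

89.13


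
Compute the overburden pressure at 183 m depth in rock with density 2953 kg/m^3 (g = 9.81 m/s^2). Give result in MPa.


P = rho * g * z / 1e6
= 2953 * 9.81 * 183 / 1e6
= 5301314.19 / 1e6
= 5.3013 MPa

5.3013


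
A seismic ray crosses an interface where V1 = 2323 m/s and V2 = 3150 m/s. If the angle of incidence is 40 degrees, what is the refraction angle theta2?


sin(theta1) = sin(40 deg) = 0.642788
sin(theta2) = V2/V1 * sin(theta1) = 3150/2323 * 0.642788 = 0.871623
theta2 = arcsin(0.871623) = 60.6478 degrees

60.6478


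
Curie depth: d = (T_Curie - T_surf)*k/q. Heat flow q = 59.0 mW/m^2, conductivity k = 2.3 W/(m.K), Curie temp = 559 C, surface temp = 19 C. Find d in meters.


T_Curie - T_surf = 559 - 19 = 540 C
Convert q to W/m^2: 59.0 mW/m^2 = 0.059 W/m^2
d = 540 * 2.3 / 0.059 = 21050.85 m

21050.85


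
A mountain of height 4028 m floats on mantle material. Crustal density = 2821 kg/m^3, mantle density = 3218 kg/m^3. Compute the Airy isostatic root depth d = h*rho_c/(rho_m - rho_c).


rho_m - rho_c = 3218 - 2821 = 397
d = 4028 * 2821 / 397
= 11362988 / 397
= 28622.14 m

28622.14


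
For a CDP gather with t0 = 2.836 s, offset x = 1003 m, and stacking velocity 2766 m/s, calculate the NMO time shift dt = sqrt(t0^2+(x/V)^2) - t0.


x/Vnmo = 1003/2766 = 0.362617
(x/Vnmo)^2 = 0.131491
t0^2 = 8.042896
sqrt(8.042896 + 0.131491) = 2.859089
dt = 2.859089 - 2.836 = 0.023089

0.023089


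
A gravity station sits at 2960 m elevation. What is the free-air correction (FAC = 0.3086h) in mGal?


FAC = 0.3086 * h
= 0.3086 * 2960
= 913.456 mGal

913.456


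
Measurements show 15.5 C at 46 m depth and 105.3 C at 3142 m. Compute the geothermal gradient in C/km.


dT = 105.3 - 15.5 = 89.8 C
dz = 3142 - 46 = 3096 m
gradient = dT/dz * 1000 = 89.8/3096 * 1000 = 29.0052 C/km

29.0052


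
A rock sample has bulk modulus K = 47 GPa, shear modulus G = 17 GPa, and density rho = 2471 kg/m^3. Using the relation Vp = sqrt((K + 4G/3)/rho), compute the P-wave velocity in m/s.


First compute the effective modulus:
K + 4G/3 = 47e9 + 4*17e9/3 = 69666666666.67 Pa
Then divide by density:
69666666666.67 / 2471 = 28193713.7461 Pa/(kg/m^3)
Take the square root:
Vp = sqrt(28193713.7461) = 5309.78 m/s

5309.78


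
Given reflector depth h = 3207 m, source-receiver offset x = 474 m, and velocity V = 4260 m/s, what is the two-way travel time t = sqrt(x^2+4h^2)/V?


x^2 + 4h^2 = 474^2 + 4*3207^2 = 224676 + 41139396 = 41364072
sqrt(41364072) = 6431.4907
t = 6431.4907 / 4260 = 1.5097 s

1.5097


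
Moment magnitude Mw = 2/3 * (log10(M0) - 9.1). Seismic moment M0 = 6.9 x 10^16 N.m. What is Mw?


log10(M0) = log10(6.9 x 10^16) = 16.8388
Mw = 2/3 * (16.8388 - 9.1)
= 2/3 * 7.7388
= 5.16

5.16


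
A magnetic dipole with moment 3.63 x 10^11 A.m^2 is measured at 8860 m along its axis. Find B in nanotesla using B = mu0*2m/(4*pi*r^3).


m = 3.63 x 10^11 = 363000000000 A.m^2
2m = 726000000000 A.m^2
r^3 = 8860^3 = 695506456000
B = (4pi*10^-7) * 726000000000 / (4*pi * 695506456000) * 1e9
= 912318.506602 / 8739991890775.49 * 1e9
= 104.3844 nT

104.3844


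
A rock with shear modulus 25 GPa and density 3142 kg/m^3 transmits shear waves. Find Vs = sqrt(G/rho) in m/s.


Convert G to Pa: G = 25e9 Pa
Compute G/rho = 25e9 / 3142 = 7956715.4679
Vs = sqrt(7956715.4679) = 2820.77 m/s

2820.77


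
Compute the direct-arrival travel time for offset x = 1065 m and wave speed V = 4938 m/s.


t = x / V
= 1065 / 4938
= 0.2157 s

0.2157


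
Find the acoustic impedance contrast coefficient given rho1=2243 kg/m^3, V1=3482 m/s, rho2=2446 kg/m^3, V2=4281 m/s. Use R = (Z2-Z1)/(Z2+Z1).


Z1 = 2243 * 3482 = 7810126
Z2 = 2446 * 4281 = 10471326
R = (10471326 - 7810126) / (10471326 + 7810126) = 2661200 / 18281452 = 0.1456

0.1456


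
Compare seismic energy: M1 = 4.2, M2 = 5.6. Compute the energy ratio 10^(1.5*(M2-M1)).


M2 - M1 = 5.6 - 4.2 = 1.4
1.5 * 1.4 = 2.1
ratio = 10^2.1 = 125.89

125.89


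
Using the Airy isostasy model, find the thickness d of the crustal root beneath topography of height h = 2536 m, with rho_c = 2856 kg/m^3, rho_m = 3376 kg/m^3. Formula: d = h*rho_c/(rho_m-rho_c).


rho_m - rho_c = 3376 - 2856 = 520
d = 2536 * 2856 / 520
= 7242816 / 520
= 13928.49 m

13928.49


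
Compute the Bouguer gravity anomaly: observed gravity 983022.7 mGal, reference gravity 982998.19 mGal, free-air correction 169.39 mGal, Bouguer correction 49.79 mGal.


BA = g_obs - g_ref + FAC - BC
= 983022.7 - 982998.19 + 169.39 - 49.79
= 144.11 mGal

144.11


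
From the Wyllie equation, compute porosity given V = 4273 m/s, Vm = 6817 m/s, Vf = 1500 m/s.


1/V - 1/Vm = 1/4273 - 1/6817 = 8.734e-05
1/Vf - 1/Vm = 1/1500 - 1/6817 = 0.00051997
phi = 8.734e-05 / 0.00051997 = 0.168

0.168


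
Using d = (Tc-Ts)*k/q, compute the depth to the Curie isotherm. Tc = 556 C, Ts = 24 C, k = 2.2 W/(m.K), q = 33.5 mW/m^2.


T_Curie - T_surf = 556 - 24 = 532 C
Convert q to W/m^2: 33.5 mW/m^2 = 0.0335 W/m^2
d = 532 * 2.2 / 0.0335 = 34937.31 m

34937.31


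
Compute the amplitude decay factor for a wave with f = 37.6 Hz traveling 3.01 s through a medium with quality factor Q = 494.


pi*f*t/Q = pi*37.6*3.01/494 = 0.719743
A/A0 = exp(-0.719743) = 0.486878

0.486878


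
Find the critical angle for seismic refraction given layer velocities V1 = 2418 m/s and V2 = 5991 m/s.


V1/V2 = 2418/5991 = 0.403605
theta_c = arcsin(0.403605) = 23.8038 degrees

23.8038


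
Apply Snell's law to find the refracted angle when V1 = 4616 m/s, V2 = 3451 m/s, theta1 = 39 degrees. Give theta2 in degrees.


sin(theta1) = sin(39 deg) = 0.62932
sin(theta2) = V2/V1 * sin(theta1) = 3451/4616 * 0.62932 = 0.470491
theta2 = arcsin(0.470491) = 28.0661 degrees

28.0661


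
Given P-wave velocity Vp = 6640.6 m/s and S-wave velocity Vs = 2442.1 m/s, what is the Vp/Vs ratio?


Vp/Vs = 6640.6 / 2442.1
= 2.7192

2.7192


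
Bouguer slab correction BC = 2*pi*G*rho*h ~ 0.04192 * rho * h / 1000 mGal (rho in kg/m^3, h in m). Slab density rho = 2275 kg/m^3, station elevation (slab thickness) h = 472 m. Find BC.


BC = 0.04192 * rho * h / 1000
= 0.04192 * 2275 * 472 / 1000
= 45.0137 mGal

45.0137


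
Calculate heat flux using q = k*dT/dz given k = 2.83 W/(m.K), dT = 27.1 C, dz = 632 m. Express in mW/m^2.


q = k * dT / dz * 1000
= 2.83 * 27.1 / 632 * 1000
= 0.12135 * 1000
= 121.3497 mW/m^2

121.3497


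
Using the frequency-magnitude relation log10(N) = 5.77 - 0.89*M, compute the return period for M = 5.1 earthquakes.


log10(N) = 5.77 - 0.89*5.1 = 1.231
N = 10^1.231 = 17.021585
T = 1/N = 1/17.021585 = 0.0587 years

0.0587


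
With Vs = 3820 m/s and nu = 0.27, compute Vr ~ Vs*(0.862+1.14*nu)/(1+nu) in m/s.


Numerator factor = 0.862 + 1.14*0.27 = 1.1698
Denominator = 1 + 0.27 = 1.27
Vr = 3820 * 1.1698 / 1.27 = 3518.61 m/s

3518.61


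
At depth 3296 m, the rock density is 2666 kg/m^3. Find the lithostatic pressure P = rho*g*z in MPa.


P = rho * g * z / 1e6
= 2666 * 9.81 * 3296 / 1e6
= 86201804.16 / 1e6
= 86.2018 MPa

86.2018


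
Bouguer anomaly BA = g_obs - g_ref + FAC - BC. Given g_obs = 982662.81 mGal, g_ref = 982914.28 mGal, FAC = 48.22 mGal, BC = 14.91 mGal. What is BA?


BA = g_obs - g_ref + FAC - BC
= 982662.81 - 982914.28 + 48.22 - 14.91
= -218.16 mGal

-218.16


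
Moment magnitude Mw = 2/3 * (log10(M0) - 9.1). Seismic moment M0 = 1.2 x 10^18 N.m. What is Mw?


log10(M0) = log10(1.2 x 10^18) = 18.0792
Mw = 2/3 * (18.0792 - 9.1)
= 2/3 * 8.9792
= 5.99

5.99


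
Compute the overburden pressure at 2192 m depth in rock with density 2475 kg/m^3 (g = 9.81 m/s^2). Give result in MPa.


P = rho * g * z / 1e6
= 2475 * 9.81 * 2192 / 1e6
= 53221212.0 / 1e6
= 53.2212 MPa

53.2212


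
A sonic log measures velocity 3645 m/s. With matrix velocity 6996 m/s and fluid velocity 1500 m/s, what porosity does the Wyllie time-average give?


1/V - 1/Vm = 1/3645 - 1/6996 = 0.00013141
1/Vf - 1/Vm = 1/1500 - 1/6996 = 0.00052373
phi = 0.00013141 / 0.00052373 = 0.2509

0.2509


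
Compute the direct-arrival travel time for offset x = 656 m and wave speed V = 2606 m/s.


t = x / V
= 656 / 2606
= 0.2517 s

0.2517


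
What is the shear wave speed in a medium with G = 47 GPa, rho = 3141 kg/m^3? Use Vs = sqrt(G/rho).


Convert G to Pa: G = 47e9 Pa
Compute G/rho = 47e9 / 3141 = 14963387.4562
Vs = sqrt(14963387.4562) = 3868.25 m/s

3868.25


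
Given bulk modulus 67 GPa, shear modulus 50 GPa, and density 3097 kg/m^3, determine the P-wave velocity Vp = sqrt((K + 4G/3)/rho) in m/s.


First compute the effective modulus:
K + 4G/3 = 67e9 + 4*50e9/3 = 133666666666.67 Pa
Then divide by density:
133666666666.67 / 3097 = 43160047.3577 Pa/(kg/m^3)
Take the square root:
Vp = sqrt(43160047.3577) = 6569.63 m/s

6569.63


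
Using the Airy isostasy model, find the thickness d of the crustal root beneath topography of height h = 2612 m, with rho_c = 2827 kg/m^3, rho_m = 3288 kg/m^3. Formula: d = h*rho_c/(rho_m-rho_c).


rho_m - rho_c = 3288 - 2827 = 461
d = 2612 * 2827 / 461
= 7384124 / 461
= 16017.62 m

16017.62


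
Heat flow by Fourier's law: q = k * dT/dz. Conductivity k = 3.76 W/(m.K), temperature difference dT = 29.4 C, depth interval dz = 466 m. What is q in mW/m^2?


q = k * dT / dz * 1000
= 3.76 * 29.4 / 466 * 1000
= 0.237219 * 1000
= 237.2189 mW/m^2

237.2189


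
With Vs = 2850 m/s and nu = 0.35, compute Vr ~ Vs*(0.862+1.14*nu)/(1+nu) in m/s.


Numerator factor = 0.862 + 1.14*0.35 = 1.261
Denominator = 1 + 0.35 = 1.35
Vr = 2850 * 1.261 / 1.35 = 2662.11 m/s

2662.11


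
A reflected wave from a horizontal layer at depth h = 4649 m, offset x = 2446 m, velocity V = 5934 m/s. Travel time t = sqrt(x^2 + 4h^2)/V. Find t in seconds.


x^2 + 4h^2 = 2446^2 + 4*4649^2 = 5982916 + 86452804 = 92435720
sqrt(92435720) = 9614.3497
t = 9614.3497 / 5934 = 1.6202 s

1.6202


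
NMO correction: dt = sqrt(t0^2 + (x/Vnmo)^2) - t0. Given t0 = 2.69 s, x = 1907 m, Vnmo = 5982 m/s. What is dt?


x/Vnmo = 1907/5982 = 0.31879
(x/Vnmo)^2 = 0.101627
t0^2 = 7.2361
sqrt(7.2361 + 0.101627) = 2.708824
dt = 2.708824 - 2.69 = 0.018824

0.018824


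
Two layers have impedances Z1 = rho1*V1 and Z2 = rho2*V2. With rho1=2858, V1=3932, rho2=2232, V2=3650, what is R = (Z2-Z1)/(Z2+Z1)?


Z1 = 2858 * 3932 = 11237656
Z2 = 2232 * 3650 = 8146800
R = (8146800 - 11237656) / (8146800 + 11237656) = -3090856 / 19384456 = -0.1595

-0.1595


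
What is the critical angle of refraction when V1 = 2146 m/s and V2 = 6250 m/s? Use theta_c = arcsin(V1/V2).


V1/V2 = 2146/6250 = 0.34336
theta_c = arcsin(0.34336) = 20.0817 degrees

20.0817


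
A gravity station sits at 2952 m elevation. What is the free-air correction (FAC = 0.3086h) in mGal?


FAC = 0.3086 * h
= 0.3086 * 2952
= 910.9872 mGal

910.9872


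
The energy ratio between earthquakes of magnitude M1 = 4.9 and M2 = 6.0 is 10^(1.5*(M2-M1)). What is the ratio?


M2 - M1 = 6.0 - 4.9 = 1.1
1.5 * 1.1 = 1.65
ratio = 10^1.65 = 44.67

44.67


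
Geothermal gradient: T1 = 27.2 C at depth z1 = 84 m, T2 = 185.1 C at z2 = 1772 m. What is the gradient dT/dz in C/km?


dT = 185.1 - 27.2 = 157.9 C
dz = 1772 - 84 = 1688 m
gradient = dT/dz * 1000 = 157.9/1688 * 1000 = 93.5427 C/km

93.5427


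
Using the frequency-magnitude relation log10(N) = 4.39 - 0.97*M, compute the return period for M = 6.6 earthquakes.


log10(N) = 4.39 - 0.97*6.6 = -2.012
N = 10^-2.012 = 0.009727
T = 1/N = 1/0.009727 = 102.8016 years

102.8016


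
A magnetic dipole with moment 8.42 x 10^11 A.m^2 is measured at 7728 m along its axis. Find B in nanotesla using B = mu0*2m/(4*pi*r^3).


m = 8.42 x 10^11 = 842000000000 A.m^2
2m = 1684000000000 A.m^2
r^3 = 7728^3 = 461531492352
B = (4pi*10^-7) * 1684000000000 / (4*pi * 461531492352) * 1e9
= 2116176.811458 / 5799775783093.51 * 1e9
= 364.8722 nT

364.8722


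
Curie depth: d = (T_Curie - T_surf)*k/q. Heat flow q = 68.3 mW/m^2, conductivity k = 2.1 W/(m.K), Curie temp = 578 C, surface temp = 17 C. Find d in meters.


T_Curie - T_surf = 578 - 17 = 561 C
Convert q to W/m^2: 68.3 mW/m^2 = 0.0683 W/m^2
d = 561 * 2.1 / 0.0683 = 17248.9 m

17248.9


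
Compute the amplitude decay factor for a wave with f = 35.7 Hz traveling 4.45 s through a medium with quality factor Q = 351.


pi*f*t/Q = pi*35.7*4.45/351 = 1.421906
A/A0 = exp(-1.421906) = 0.241254

0.241254


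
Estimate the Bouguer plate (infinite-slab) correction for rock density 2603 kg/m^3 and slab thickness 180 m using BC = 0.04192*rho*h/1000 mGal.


BC = 0.04192 * rho * h / 1000
= 0.04192 * 2603 * 180 / 1000
= 19.6412 mGal

19.6412


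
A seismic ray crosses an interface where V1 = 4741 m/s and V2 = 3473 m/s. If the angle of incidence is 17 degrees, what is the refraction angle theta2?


sin(theta1) = sin(17 deg) = 0.292372
sin(theta2) = V2/V1 * sin(theta1) = 3473/4741 * 0.292372 = 0.214176
theta2 = arcsin(0.214176) = 12.3672 degrees

12.3672


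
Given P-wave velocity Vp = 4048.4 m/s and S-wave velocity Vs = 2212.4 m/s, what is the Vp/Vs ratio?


Vp/Vs = 4048.4 / 2212.4
= 1.8299

1.8299


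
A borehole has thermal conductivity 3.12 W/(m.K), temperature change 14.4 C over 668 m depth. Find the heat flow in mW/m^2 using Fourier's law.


q = k * dT / dz * 1000
= 3.12 * 14.4 / 668 * 1000
= 0.067257 * 1000
= 67.2575 mW/m^2

67.2575


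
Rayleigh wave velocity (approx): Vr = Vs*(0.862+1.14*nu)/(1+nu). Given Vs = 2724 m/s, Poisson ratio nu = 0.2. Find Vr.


Numerator factor = 0.862 + 1.14*0.2 = 1.09
Denominator = 1 + 0.2 = 1.2
Vr = 2724 * 1.09 / 1.2 = 2474.3 m/s

2474.3


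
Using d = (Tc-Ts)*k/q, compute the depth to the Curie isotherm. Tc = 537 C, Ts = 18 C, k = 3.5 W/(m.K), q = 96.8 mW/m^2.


T_Curie - T_surf = 537 - 18 = 519 C
Convert q to W/m^2: 96.8 mW/m^2 = 0.0968 W/m^2
d = 519 * 3.5 / 0.0968 = 18765.5 m

18765.5


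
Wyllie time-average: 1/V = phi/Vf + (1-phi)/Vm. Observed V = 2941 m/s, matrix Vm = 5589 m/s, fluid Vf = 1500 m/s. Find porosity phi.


1/V - 1/Vm = 1/2941 - 1/5589 = 0.0001611
1/Vf - 1/Vm = 1/1500 - 1/5589 = 0.00048774
phi = 0.0001611 / 0.00048774 = 0.3303

0.3303


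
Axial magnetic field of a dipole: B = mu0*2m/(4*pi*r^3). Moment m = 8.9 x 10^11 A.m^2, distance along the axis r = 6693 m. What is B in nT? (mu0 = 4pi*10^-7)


m = 8.9 x 10^11 = 890000000000 A.m^2
2m = 1780000000000 A.m^2
r^3 = 6693^3 = 299821294557
B = (4pi*10^-7) * 1780000000000 / (4*pi * 299821294557) * 1e9
= 2236813.969356 / 3767665505480.21 * 1e9
= 593.687 nT

593.687


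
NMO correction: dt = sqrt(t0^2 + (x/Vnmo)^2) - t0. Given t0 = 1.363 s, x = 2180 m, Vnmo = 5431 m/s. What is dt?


x/Vnmo = 2180/5431 = 0.401399
(x/Vnmo)^2 = 0.161121
t0^2 = 1.857769
sqrt(1.857769 + 0.161121) = 1.420877
dt = 1.420877 - 1.363 = 0.057877

0.057877
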